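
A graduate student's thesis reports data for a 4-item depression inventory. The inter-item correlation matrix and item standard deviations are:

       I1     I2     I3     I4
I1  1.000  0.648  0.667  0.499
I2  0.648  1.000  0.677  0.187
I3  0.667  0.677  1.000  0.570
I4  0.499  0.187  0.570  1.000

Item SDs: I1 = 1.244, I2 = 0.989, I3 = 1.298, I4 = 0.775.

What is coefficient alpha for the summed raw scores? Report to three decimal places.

Σσ²ᵢ = 1.244² + 0.989² + 1.298² + 0.775² = 4.8111
Covariances σ_ij = r_ij · s_i · s_j:
  σ(I1,I2) = 0.648 × 1.244 × 0.989 = 0.7972
  σ(I1,I3) = 0.667 × 1.244 × 1.298 = 1.0770
  σ(I1,I4) = 0.499 × 1.244 × 0.775 = 0.4811
  σ(I2,I3) = 0.677 × 0.989 × 1.298 = 0.8691
  σ(I2,I4) = 0.187 × 0.989 × 0.775 = 0.1433
  σ(I3,I4) = 0.570 × 1.298 × 0.775 = 0.5734
σ²_T = Σσ²ᵢ + 2·Σσ_ij = 4.8111 + 2 × 3.9411 = 12.6933
α = (4/3)·(1 − 4.8111/12.6933) = 0.828

α = 0.828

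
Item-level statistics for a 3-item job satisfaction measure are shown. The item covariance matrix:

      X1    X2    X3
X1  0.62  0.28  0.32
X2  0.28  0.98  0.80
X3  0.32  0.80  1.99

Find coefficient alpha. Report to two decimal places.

coefficient alpha = 0.66

Σσᵢ² = 0.62 + 0.98 + 1.99 = 3.59
Sum of the distinct covariances = 1.40
σ²_T = 3.59 + 2 × 1.40 = 6.39
α = (k/(k−1))·(1 − Σσᵢ²/σ²_T) = (3/2)·(1 − 3.59/6.39) = 0.66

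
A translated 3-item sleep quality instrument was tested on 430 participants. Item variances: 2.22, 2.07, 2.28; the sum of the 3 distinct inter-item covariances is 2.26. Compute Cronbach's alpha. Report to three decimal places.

Cronbach's alpha = 0.611

ΣVar(i) = 2.22 + 2.07 + 2.28 = 6.57
Sum of distinct covariances = 2.26
σ²_T = ΣVar(i) + 2·Σcov = 6.57 + 2 × 2.26 = 11.09
α = (3/2)·(1 − 6.57/11.09) = 0.611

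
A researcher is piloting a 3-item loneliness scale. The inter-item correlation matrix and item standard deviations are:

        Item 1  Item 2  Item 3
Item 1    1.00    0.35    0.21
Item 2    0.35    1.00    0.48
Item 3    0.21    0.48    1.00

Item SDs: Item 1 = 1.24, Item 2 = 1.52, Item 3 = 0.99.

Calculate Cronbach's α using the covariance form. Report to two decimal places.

Σσ²ᵢ = 1.24² + 1.52² + 0.99² = 4.8281
Covariances σ_ij = r_ij · s_i · s_j:
  σ(Item 1,Item 2) = 0.35 × 1.24 × 1.52 = 0.6597
  σ(Item 1,Item 3) = 0.21 × 1.24 × 0.99 = 0.2578
  σ(Item 2,Item 3) = 0.48 × 1.52 × 0.99 = 0.7223
σ²_T = Σσ²ᵢ + 2·Σσ_ij = 4.8281 + 2 × 1.6398 = 8.1077
α = (3/2)·(1 − 4.8281/8.1077) = 0.61

Cronbach's α = 0.61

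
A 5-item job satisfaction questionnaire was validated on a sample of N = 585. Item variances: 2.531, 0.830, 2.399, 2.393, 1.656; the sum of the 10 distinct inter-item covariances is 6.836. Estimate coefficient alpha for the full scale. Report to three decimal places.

coefficient alpha = 0.728

sum of item variances = 2.531 + 0.830 + 2.399 + 2.393 + 1.656 = 9.809
Sum of distinct covariances = 6.836
Var(T) = sum of item variances + 2·Σcov = 9.809 + 2 × 6.836 = 23.481
α = (5/4)·(1 − 9.809/23.481) = 0.728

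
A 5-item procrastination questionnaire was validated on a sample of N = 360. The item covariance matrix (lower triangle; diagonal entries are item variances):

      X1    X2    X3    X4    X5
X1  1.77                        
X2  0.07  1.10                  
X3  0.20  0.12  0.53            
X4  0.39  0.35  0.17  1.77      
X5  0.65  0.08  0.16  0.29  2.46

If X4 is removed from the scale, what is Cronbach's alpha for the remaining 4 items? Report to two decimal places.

Cronbach's alpha = 0.41

Remaining items: X1, X2, X3, X5 (k = 4).
ΣVar(i) = 1.77 + 1.10 + 0.53 + 2.46 = 5.86
σ²_T = 5.86 + 2 × 1.28 = 8.42
α (item deleted) = (4/3)·(1 − 5.86/8.42) = 0.41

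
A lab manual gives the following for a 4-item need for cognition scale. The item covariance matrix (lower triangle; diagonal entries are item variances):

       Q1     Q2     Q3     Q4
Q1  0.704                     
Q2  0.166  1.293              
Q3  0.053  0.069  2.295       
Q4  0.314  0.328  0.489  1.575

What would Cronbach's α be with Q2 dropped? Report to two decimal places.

Remaining items: Q1, Q3, Q4 (k = 3).
Σσᵢ² = 0.704 + 2.295 + 1.575 = 4.574
σ²_T = 4.574 + 2 × 0.856 = 6.286
α (item deleted) = (3/2)·(1 − 4.574/6.286) = 0.41

Cronbach's α = 0.41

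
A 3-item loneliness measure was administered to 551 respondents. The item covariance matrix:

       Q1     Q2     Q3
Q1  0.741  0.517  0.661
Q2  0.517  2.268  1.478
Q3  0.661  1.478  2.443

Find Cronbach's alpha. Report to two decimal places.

Cronbach's alpha = 0.74

ΣVar(i) = 0.741 + 2.268 + 2.443 = 5.452
Σ_{i<j} σ_ij = 2.656
σ²_T = 5.452 + 2 × 2.656 = 10.764
α = (k/(k−1))·(1 − ΣVar(i)/σ²_T) = (3/2)·(1 − 5.452/10.764) = 0.74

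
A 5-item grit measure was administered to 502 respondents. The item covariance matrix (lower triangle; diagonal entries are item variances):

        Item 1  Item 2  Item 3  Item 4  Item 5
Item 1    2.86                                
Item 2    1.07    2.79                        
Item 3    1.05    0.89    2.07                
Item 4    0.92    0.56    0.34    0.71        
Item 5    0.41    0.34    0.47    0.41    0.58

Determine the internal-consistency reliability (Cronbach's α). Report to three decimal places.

α = 0.736

Σσ²ᵢ = 2.86 + 2.79 + 2.07 + 0.71 + 0.58 = 9.01
Sum of the distinct covariances = 6.46
σ²_total = 9.01 + 2 × 6.46 = 21.93
α = (k/(k−1))·(1 − Σσ²ᵢ/σ²_total) = (5/4)·(1 − 9.01/21.93) = 0.736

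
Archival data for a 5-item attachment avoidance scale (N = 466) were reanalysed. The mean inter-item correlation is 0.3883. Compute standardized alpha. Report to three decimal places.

Standardized α = k·r̄ / (1 + (k−1)·r̄) = 5 × 0.3883 / (1 + 4 × 0.3883)
  = 1.9415 / 2.5532 = 0.760

standardized alpha = 0.760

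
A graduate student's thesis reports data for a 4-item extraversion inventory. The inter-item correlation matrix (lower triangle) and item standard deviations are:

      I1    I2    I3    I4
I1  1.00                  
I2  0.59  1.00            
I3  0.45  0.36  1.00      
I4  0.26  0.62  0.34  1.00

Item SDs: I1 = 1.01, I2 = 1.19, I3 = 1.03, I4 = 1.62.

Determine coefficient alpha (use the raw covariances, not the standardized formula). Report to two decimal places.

Σσ²ᵢ = 1.01² + 1.19² + 1.03² + 1.62² = 6.1215
Covariances σ_ij = r_ij · s_i · s_j:
  σ(I1,I2) = 0.59 × 1.01 × 1.19 = 0.7091
  σ(I1,I3) = 0.45 × 1.01 × 1.03 = 0.4681
  σ(I1,I4) = 0.26 × 1.01 × 1.62 = 0.4254
  σ(I2,I3) = 0.36 × 1.19 × 1.03 = 0.4413
  σ(I2,I4) = 0.62 × 1.19 × 1.62 = 1.1952
  σ(I3,I4) = 0.34 × 1.03 × 1.62 = 0.5673
σ²_T = Σσ²ᵢ + 2·Σσ_ij = 6.1215 + 2 × 3.8064 = 13.7343
α = (4/3)·(1 − 6.1215/13.7343) = 0.74

coefficient alpha = 0.74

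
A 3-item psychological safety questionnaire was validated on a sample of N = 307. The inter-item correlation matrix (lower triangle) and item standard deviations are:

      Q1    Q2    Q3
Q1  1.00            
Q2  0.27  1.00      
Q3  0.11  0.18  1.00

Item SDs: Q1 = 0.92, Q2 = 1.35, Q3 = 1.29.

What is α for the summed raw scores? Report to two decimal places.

α = 0.40

Σσ²ᵢ = 0.92² + 1.35² + 1.29² = 4.3330
Covariances σ_ij = r_ij · s_i · s_j:
  σ(Q1,Q2) = 0.27 × 0.92 × 1.35 = 0.3353
  σ(Q1,Q3) = 0.11 × 0.92 × 1.29 = 0.1305
  σ(Q2,Q3) = 0.18 × 1.35 × 1.29 = 0.3135
σ²_T = Σσ²ᵢ + 2·Σσ_ij = 4.3330 + 2 × 0.7793 = 5.8916
α = (3/2)·(1 − 4.3330/5.8916) = 0.40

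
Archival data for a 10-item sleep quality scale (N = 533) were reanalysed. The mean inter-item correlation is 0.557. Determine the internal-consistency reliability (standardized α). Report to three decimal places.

Standardized α = k·r̄ / (1 + (k−1)·r̄) = 10 × 0.557 / (1 + 9 × 0.557)
  = 5.5700 / 6.0130 = 0.926

α = 0.926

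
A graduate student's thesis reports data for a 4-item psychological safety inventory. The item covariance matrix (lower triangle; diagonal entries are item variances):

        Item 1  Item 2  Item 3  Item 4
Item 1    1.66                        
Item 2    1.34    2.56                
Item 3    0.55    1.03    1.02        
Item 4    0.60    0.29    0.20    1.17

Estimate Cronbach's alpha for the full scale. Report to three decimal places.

Cronbach's alpha = 0.741

Σσᵢ² = 1.66 + 2.56 + 1.02 + 1.17 = 6.41
Sum of the distinct covariances = 4.01
σ²_total = 6.41 + 2 × 4.01 = 14.43
α = (k/(k−1))·(1 − Σσᵢ²/σ²_total) = (4/3)·(1 − 6.41/14.43) = 0.741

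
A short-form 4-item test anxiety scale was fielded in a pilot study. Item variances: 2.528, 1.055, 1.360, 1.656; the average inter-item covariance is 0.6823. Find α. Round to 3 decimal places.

α = 0.738

sum of item variances = 2.528 + 1.055 + 1.360 + 1.656 = 6.599
Sum of the 6 distinct covariances = 6 × 0.6823 = 4.0938
σ²_total = sum of item variances + 2·Σcov = 6.599 + 2 × 4.0938 = 14.7866
α = (4/3)·(1 − 6.599/14.7866) = 0.738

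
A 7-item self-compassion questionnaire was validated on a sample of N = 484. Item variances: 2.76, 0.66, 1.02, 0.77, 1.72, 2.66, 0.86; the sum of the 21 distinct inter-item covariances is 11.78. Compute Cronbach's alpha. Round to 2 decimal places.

ΣVar(i) = 2.76 + 0.66 + 1.02 + 0.77 + 1.72 + 2.66 + 0.86 = 10.45
Sum of distinct covariances = 11.78
σ²_total = ΣVar(i) + 2·Σcov = 10.45 + 2 × 11.78 = 34.01
α = (7/6)·(1 − 10.45/34.01) = 0.81

Cronbach's alpha = 0.81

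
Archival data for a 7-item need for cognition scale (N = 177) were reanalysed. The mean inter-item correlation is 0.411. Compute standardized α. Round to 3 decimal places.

Standardized α = k·r̄ / (1 + (k−1)·r̄) = 7 × 0.411 / (1 + 6 × 0.411)
  = 2.8770 / 3.4660 = 0.830

standardized α = 0.830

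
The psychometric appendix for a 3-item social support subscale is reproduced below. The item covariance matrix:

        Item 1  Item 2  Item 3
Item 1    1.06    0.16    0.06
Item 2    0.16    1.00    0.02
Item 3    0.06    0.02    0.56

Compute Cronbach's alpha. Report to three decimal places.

α = 0.232

Σσ²ᵢ = 1.06 + 1.00 + 0.56 = 2.62
Σ_{i<j} σ_ij = 0.24
σ²_total = 2.62 + 2 × 0.24 = 3.10
α = (k/(k−1))·(1 − Σσ²ᵢ/σ²_total) = (3/2)·(1 − 2.62/3.10) = 0.232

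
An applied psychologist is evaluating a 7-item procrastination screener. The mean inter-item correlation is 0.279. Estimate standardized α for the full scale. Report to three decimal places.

α = 0.730

Standardized α = k·r̄ / (1 + (k−1)·r̄) = 7 × 0.279 / (1 + 6 × 0.279)
  = 1.9530 / 2.6740 = 0.730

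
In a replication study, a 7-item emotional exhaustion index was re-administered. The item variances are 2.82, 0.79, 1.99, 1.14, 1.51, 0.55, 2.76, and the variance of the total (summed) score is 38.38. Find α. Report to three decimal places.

α = 0.815

ΣVar(i) = 2.82 + 0.79 + 1.99 + 1.14 + 1.51 + 0.55 + 2.76 = 11.56
α = (k/(k−1))·(1 − ΣVar(i)/σ²_T) = (7/6)·(1 − 11.56/38.38) = 0.815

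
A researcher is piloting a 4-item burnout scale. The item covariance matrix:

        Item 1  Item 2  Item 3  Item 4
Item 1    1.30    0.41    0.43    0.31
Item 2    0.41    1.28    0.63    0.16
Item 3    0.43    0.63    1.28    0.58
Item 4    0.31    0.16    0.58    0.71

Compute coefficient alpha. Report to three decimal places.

coefficient alpha = 0.699

Σσᵢ² = 1.30 + 1.28 + 1.28 + 0.71 = 4.57
Sum of off-diagonal covariances = 2.52
σ²_T = 4.57 + 2 × 2.52 = 9.61
α = (k/(k−1))·(1 − Σσᵢ²/σ²_T) = (4/3)·(1 − 4.57/9.61) = 0.699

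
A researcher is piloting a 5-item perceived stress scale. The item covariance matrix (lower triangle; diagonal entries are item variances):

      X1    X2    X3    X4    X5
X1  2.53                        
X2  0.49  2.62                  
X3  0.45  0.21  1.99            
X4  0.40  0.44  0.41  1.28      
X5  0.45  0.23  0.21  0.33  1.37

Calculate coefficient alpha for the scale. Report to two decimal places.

Σσ²ᵢ = 2.53 + 2.62 + 1.99 + 1.28 + 1.37 = 9.79
Sum of off-diagonal covariances = 3.62
Var(T) = 9.79 + 2 × 3.62 = 17.03
α = (k/(k−1))·(1 − Σσ²ᵢ/Var(T)) = (5/4)·(1 − 9.79/17.03) = 0.53

α = 0.53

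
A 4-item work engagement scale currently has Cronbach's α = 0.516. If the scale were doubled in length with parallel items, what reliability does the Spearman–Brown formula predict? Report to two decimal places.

predicted reliability = 0.68

Length factor m = 2
α' = m·α / (1 + (m−1)·α)
   = 2 × 0.516 / (1 + (2 − 1) × 0.516)
   = 1.0320 / 1.5160 = 0.68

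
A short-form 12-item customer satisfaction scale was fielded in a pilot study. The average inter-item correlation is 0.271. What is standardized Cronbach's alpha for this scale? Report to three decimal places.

Standardized α = k·r̄ / (1 + (k−1)·r̄) = 12 × 0.271 / (1 + 11 × 0.271)
  = 3.2520 / 3.9810 = 0.817

standardized Cronbach's alpha = 0.817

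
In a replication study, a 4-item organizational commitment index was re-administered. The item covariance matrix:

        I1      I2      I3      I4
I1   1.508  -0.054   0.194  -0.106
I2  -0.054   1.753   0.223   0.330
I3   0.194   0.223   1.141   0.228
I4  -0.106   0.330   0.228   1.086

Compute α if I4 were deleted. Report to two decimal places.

Remaining items: I1, I2, I3 (k = 3).
ΣVar(i) = 1.508 + 1.753 + 1.141 = 4.402
Var(T) = 4.402 + 2 × 0.363 = 5.128
α (item deleted) = (3/2)·(1 − 4.402/5.128) = 0.21

α = 0.21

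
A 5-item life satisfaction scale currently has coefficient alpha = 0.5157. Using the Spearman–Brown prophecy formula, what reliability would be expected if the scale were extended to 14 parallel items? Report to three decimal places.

predicted reliability = 0.749

Length factor m = 14/5 = 2.8000
α' = m·α / (1 + (m−1)·α)
   = 14/5 × 0.5157 / (1 + (14/5 − 1) × 0.5157)
   = 1.4440 / 1.9283 = 0.749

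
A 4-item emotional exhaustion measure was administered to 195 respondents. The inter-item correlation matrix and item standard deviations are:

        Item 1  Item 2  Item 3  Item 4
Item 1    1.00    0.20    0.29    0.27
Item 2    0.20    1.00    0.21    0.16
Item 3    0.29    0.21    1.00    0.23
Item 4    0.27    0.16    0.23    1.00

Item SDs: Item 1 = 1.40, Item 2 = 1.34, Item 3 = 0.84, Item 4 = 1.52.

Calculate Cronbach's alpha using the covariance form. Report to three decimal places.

Σσ²ᵢ = 1.40² + 1.34² + 0.84² + 1.52² = 6.7716
Covariances σ_ij = r_ij · s_i · s_j:
  σ(Item 1,Item 2) = 0.20 × 1.40 × 1.34 = 0.3752
  σ(Item 1,Item 3) = 0.29 × 1.40 × 0.84 = 0.3410
  σ(Item 1,Item 4) = 0.27 × 1.40 × 1.52 = 0.5746
  σ(Item 2,Item 3) = 0.21 × 1.34 × 0.84 = 0.2364
  σ(Item 2,Item 4) = 0.16 × 1.34 × 1.52 = 0.3259
  σ(Item 3,Item 4) = 0.23 × 0.84 × 1.52 = 0.2937
σ²_T = Σσ²ᵢ + 2·Σσ_ij = 6.7716 + 2 × 2.1468 = 11.0652
α = (4/3)·(1 − 6.7716/11.0652) = 0.517

Cronbach's alpha = 0.517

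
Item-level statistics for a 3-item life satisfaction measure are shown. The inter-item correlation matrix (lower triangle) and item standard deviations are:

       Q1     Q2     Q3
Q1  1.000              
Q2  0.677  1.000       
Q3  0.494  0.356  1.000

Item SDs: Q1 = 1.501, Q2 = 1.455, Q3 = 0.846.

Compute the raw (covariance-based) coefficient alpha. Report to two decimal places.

α = 0.75

Σσ²ᵢ = 1.501² + 1.455² + 0.846² = 5.0857
Covariances σ_ij = r_ij · s_i · s_j:
  σ(Q1,Q2) = 0.677 × 1.501 × 1.455 = 1.4785
  σ(Q1,Q3) = 0.494 × 1.501 × 0.846 = 0.6273
  σ(Q2,Q3) = 0.356 × 1.455 × 0.846 = 0.4382
σ²_T = Σσ²ᵢ + 2·Σσ_ij = 5.0857 + 2 × 2.5440 = 10.1737
α = (3/2)·(1 − 5.0857/10.1737) = 0.75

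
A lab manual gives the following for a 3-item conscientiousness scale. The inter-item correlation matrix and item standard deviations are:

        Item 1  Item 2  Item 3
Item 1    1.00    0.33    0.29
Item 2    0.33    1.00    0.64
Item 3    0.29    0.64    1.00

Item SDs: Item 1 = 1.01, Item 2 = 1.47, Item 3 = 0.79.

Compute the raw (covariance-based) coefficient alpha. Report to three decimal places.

α = 0.652

Σσ²ᵢ = 1.01² + 1.47² + 0.79² = 3.8051
Covariances σ_ij = r_ij · s_i · s_j:
  σ(Item 1,Item 2) = 0.33 × 1.01 × 1.47 = 0.4900
  σ(Item 1,Item 3) = 0.29 × 1.01 × 0.79 = 0.2314
  σ(Item 2,Item 3) = 0.64 × 1.47 × 0.79 = 0.7432
σ²_T = Σσ²ᵢ + 2·Σσ_ij = 3.8051 + 2 × 1.4646 = 6.7343
α = (3/2)·(1 − 3.8051/6.7343) = 0.652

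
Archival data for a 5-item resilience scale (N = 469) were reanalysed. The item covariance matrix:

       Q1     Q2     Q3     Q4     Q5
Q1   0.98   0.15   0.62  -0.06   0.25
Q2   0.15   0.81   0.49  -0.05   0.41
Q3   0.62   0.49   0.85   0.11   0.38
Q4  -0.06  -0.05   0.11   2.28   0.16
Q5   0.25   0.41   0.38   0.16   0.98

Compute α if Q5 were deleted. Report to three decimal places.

Remaining items: Q1, Q2, Q3, Q4 (k = 4).
Σσ²ᵢ = 0.98 + 0.81 + 0.85 + 2.28 = 4.92
σ²_T = 4.92 + 2 × 1.26 = 7.44
α (item deleted) = (4/3)·(1 − 4.92/7.44) = 0.452

α = 0.452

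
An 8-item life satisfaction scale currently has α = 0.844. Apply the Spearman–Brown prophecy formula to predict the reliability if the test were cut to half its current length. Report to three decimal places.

Length factor m = 1/2
α' = m·α / (1 − (1−m)·α)
   = 1/2 × 0.844 / (1 − (1 − 1/2) × 0.844)
   = 0.4220 / 0.5780 = 0.730

predicted reliability = 0.730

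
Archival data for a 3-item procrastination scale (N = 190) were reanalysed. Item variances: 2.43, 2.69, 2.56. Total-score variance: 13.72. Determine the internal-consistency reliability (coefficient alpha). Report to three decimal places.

Σσᵢ² = 2.43 + 2.69 + 2.56 = 7.68
α = (k/(k−1))·(1 − Σσᵢ²/total variance) = (3/2)·(1 − 7.68/13.72) = 0.660

coefficient alpha = 0.660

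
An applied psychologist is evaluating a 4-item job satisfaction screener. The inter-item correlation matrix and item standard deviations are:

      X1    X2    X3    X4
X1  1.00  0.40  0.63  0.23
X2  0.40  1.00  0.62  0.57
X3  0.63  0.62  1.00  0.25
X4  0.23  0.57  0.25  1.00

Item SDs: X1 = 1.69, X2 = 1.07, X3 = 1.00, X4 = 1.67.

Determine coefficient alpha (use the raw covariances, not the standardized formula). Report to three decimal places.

Σσ²ᵢ = 1.69² + 1.07² + 1.00² + 1.67² = 7.7899
Covariances σ_ij = r_ij · s_i · s_j:
  σ(X1,X2) = 0.40 × 1.69 × 1.07 = 0.7233
  σ(X1,X3) = 0.63 × 1.69 × 1.00 = 1.0647
  σ(X1,X4) = 0.23 × 1.69 × 1.67 = 0.6491
  σ(X2,X3) = 0.62 × 1.07 × 1.00 = 0.6634
  σ(X2,X4) = 0.57 × 1.07 × 1.67 = 1.0185
  σ(X3,X4) = 0.25 × 1.00 × 1.67 = 0.4175
σ²_T = Σσ²ᵢ + 2·Σσ_ij = 7.7899 + 2 × 4.5365 = 16.8629
α = (4/3)·(1 − 7.7899/16.8629) = 0.717

α = 0.717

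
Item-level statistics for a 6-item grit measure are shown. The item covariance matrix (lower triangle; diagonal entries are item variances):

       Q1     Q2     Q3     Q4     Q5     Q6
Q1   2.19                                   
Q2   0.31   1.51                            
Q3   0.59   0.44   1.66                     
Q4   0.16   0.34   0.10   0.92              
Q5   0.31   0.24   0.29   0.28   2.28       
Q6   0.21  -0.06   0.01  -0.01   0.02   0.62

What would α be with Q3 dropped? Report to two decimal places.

Remaining items: Q1, Q2, Q4, Q5, Q6 (k = 5).
sum of item variances = 2.19 + 1.51 + 0.92 + 2.28 + 0.62 = 7.52
σ²_T = 7.52 + 2 × 1.80 = 11.12
α (item deleted) = (5/4)·(1 − 7.52/11.12) = 0.40

α = 0.40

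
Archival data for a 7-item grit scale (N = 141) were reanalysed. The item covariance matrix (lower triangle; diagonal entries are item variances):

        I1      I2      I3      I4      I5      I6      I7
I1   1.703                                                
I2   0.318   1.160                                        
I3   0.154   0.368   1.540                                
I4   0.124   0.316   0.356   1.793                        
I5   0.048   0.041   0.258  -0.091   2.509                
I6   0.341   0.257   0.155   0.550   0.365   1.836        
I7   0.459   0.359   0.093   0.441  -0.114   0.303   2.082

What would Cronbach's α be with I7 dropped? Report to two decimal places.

Cronbach's α = 0.48

Remaining items: I1, I2, I3, I4, I5, I6 (k = 6).
Σσᵢ² = 1.703 + 1.160 + 1.540 + 1.793 + 2.509 + 1.836 = 10.541
σ²_total = 10.541 + 2 × 3.560 = 17.661
α (item deleted) = (6/5)·(1 − 10.541/17.661) = 0.48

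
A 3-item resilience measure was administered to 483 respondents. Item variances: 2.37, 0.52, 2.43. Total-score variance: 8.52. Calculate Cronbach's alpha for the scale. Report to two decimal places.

α = 0.56

Σσᵢ² = 2.37 + 0.52 + 2.43 = 5.32
α = (k/(k−1))·(1 − Σσᵢ²/total variance) = (3/2)·(1 − 5.32/8.52) = 0.56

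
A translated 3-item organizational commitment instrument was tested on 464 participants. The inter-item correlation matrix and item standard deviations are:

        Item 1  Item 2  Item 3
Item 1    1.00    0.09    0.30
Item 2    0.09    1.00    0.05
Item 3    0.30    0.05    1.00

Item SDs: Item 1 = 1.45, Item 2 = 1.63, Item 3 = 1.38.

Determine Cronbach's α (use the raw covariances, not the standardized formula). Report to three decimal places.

Cronbach's α = 0.326

Σσ²ᵢ = 1.45² + 1.63² + 1.38² = 6.6638
Covariances σ_ij = r_ij · s_i · s_j:
  σ(Item 1,Item 2) = 0.09 × 1.45 × 1.63 = 0.2127
  σ(Item 1,Item 3) = 0.30 × 1.45 × 1.38 = 0.6003
  σ(Item 2,Item 3) = 0.05 × 1.63 × 1.38 = 0.1125
σ²_T = Σσ²ᵢ + 2·Σσ_ij = 6.6638 + 2 × 0.9255 = 8.5148
α = (3/2)·(1 − 6.6638/8.5148) = 0.326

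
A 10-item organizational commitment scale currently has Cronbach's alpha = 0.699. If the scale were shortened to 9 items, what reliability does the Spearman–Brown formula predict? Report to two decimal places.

Length factor m = 9/10 = 0.9000
α' = m·α / (1 − (1−m)·α)
   = 9/10 × 0.699 / (1 − (1 − 9/10) × 0.699)
   = 0.6291 / 0.9301 = 0.68

predicted reliability = 0.68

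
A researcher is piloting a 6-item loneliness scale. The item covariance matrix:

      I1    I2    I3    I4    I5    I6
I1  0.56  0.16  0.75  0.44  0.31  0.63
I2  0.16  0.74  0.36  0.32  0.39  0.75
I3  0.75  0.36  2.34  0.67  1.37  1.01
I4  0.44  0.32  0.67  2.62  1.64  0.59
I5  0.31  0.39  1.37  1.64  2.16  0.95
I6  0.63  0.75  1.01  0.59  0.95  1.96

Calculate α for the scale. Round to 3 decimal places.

Σσᵢ² = 0.56 + 0.74 + 2.34 + 2.62 + 2.16 + 1.96 = 10.38
Sum of off-diagonal covariances = 10.34
Var(T) = 10.38 + 2 × 10.34 = 31.06
α = (k/(k−1))·(1 − Σσᵢ²/Var(T)) = (6/5)·(1 − 10.38/31.06) = 0.799

α = 0.799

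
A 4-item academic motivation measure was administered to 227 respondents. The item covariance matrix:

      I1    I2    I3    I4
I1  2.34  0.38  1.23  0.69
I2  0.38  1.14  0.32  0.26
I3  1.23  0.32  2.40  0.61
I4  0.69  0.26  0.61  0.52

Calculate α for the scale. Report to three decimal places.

sum of item variances = 2.34 + 1.14 + 2.40 + 0.52 = 6.40
Σ_{i<j} σ_ij = 3.49
total variance = 6.40 + 2 × 3.49 = 13.38
α = (k/(k−1))·(1 − sum of item variances/total variance) = (4/3)·(1 − 6.40/13.38) = 0.696

α = 0.696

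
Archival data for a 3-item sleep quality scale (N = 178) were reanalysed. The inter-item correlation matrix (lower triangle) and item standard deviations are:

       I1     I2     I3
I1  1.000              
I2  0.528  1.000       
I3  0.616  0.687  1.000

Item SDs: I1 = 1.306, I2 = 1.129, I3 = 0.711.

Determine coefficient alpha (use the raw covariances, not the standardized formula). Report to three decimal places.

coefficient alpha = 0.783

Σσ²ᵢ = 1.306² + 1.129² + 0.711² = 3.4858
Covariances σ_ij = r_ij · s_i · s_j:
  σ(I1,I2) = 0.528 × 1.306 × 1.129 = 0.7785
  σ(I1,I3) = 0.616 × 1.306 × 0.711 = 0.5720
  σ(I2,I3) = 0.687 × 1.129 × 0.711 = 0.5515
σ²_T = Σσ²ᵢ + 2·Σσ_ij = 3.4858 + 2 × 1.9020 = 7.2898
α = (3/2)·(1 − 3.4858/7.2898) = 0.783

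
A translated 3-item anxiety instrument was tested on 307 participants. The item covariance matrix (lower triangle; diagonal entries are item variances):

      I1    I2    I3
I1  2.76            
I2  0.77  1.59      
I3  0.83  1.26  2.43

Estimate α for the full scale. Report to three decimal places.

sum of item variances = 2.76 + 1.59 + 2.43 = 6.78
Sum of the distinct covariances = 2.86
Var(T) = 6.78 + 2 × 2.86 = 12.50
α = (k/(k−1))·(1 − sum of item variances/Var(T)) = (3/2)·(1 − 6.78/12.50) = 0.686

α = 0.686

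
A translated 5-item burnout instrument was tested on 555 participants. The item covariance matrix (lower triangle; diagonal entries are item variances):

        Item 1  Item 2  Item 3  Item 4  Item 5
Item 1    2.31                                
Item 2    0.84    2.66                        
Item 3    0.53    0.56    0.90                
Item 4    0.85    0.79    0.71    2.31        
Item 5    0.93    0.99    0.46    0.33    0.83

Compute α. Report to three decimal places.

α = 0.760

Σσ²ᵢ = 2.31 + 2.66 + 0.90 + 2.31 + 0.83 = 9.01
Σ_{i<j} σ_ij = 6.99
total variance = 9.01 + 2 × 6.99 = 22.99
α = (k/(k−1))·(1 − Σσ²ᵢ/total variance) = (5/4)·(1 − 9.01/22.99) = 0.760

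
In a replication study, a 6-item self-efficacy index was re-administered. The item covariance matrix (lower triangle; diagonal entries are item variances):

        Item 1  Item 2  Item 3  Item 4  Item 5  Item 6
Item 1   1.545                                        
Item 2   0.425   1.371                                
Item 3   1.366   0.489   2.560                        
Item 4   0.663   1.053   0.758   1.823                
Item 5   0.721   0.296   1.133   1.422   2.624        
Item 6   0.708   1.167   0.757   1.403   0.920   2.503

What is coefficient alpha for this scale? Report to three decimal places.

Σσ²ᵢ = 1.545 + 1.371 + 2.560 + 1.823 + 2.624 + 2.503 = 12.426
Sum of the distinct covariances = 13.281
σ²_total = 12.426 + 2 × 13.281 = 38.988
α = (k/(k−1))·(1 − Σσ²ᵢ/σ²_total) = (6/5)·(1 − 12.426/38.988) = 0.818

α = 0.818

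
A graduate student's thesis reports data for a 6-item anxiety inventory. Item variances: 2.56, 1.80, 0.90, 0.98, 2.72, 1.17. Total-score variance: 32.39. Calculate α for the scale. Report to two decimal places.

α = 0.82

Σσ²ᵢ = 2.56 + 1.80 + 0.90 + 0.98 + 2.72 + 1.17 = 10.13
α = (k/(k−1))·(1 − Σσ²ᵢ/total variance) = (6/5)·(1 − 10.13/32.39) = 0.82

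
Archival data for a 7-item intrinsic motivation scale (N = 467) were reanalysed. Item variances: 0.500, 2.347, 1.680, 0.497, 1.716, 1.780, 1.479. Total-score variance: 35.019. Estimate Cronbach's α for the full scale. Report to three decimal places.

Σσ²ᵢ = 0.500 + 2.347 + 1.680 + 0.497 + 1.716 + 1.780 + 1.479 = 9.999
α = (k/(k−1))·(1 − Σσ²ᵢ/σ²_total) = (7/6)·(1 − 9.999/35.019) = 0.834

α = 0.834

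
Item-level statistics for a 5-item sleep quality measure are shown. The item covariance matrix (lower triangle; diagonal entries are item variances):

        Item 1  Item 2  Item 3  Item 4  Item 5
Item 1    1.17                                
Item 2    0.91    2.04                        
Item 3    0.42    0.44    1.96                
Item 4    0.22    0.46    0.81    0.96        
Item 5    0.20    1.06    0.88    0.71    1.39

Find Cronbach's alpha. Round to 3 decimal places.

sum of item variances = 1.17 + 2.04 + 1.96 + 0.96 + 1.39 = 7.52
Σ_{i<j} σ_ij = 6.11
σ²_T = 7.52 + 2 × 6.11 = 19.74
α = (k/(k−1))·(1 − sum of item variances/σ²_T) = (5/4)·(1 − 7.52/19.74) = 0.774

Cronbach's alpha = 0.774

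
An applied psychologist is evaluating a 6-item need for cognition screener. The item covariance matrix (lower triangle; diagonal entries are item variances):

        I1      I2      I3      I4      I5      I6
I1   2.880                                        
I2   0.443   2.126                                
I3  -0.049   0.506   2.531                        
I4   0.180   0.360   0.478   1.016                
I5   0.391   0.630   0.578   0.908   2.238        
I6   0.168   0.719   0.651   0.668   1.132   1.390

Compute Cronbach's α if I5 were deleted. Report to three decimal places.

Remaining items: I1, I2, I3, I4, I6 (k = 5).
ΣVar(i) = 2.880 + 2.126 + 2.531 + 1.016 + 1.390 = 9.943
σ²_T = 9.943 + 2 × 4.124 = 18.191
α (item deleted) = (5/4)·(1 − 9.943/18.191) = 0.567

α = 0.567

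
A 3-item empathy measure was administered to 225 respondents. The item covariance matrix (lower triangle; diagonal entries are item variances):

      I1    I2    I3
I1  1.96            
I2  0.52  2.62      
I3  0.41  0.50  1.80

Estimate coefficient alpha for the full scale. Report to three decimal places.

coefficient alpha = 0.464

Σσ²ᵢ = 1.96 + 2.62 + 1.80 = 6.38
Sum of off-diagonal covariances = 1.43
Var(T) = 6.38 + 2 × 1.43 = 9.24
α = (k/(k−1))·(1 − Σσ²ᵢ/Var(T)) = (3/2)·(1 − 6.38/9.24) = 0.464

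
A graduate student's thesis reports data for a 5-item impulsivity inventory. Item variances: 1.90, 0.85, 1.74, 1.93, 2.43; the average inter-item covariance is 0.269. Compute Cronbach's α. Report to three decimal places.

ΣVar(i) = 1.90 + 0.85 + 1.74 + 1.93 + 2.43 = 8.85
Sum of the 10 distinct covariances = 10 × 0.269 = 2.690
σ²_T = ΣVar(i) + 2·Σcov = 8.85 + 2 × 2.690 = 14.230
α = (5/4)·(1 − 8.85/14.230) = 0.473

α = 0.473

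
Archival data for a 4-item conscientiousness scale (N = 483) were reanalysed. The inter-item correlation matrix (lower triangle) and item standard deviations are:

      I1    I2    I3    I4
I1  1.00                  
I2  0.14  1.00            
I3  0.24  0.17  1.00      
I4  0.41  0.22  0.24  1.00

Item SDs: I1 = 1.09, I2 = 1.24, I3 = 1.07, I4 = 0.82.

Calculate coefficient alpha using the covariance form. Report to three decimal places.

Σσ²ᵢ = 1.09² + 1.24² + 1.07² + 0.82² = 4.5430
Covariances σ_ij = r_ij · s_i · s_j:
  σ(I1,I2) = 0.14 × 1.09 × 1.24 = 0.1892
  σ(I1,I3) = 0.24 × 1.09 × 1.07 = 0.2799
  σ(I1,I4) = 0.41 × 1.09 × 0.82 = 0.3665
  σ(I2,I3) = 0.17 × 1.24 × 1.07 = 0.2256
  σ(I2,I4) = 0.22 × 1.24 × 0.82 = 0.2237
  σ(I3,I4) = 0.24 × 1.07 × 0.82 = 0.2106
σ²_T = Σσ²ᵢ + 2·Σσ_ij = 4.5430 + 2 × 1.4955 = 7.5340
α = (4/3)·(1 − 4.5430/7.5340) = 0.529

α = 0.529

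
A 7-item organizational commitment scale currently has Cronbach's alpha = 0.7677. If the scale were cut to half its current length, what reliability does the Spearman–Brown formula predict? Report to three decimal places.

Length factor m = 1/2
α' = m·α / (1 − (1−m)·α)
   = 1/2 × 0.7677 / (1 − (1 − 1/2) × 0.7677)
   = 0.3839 / 0.6161 = 0.623

predicted reliability = 0.623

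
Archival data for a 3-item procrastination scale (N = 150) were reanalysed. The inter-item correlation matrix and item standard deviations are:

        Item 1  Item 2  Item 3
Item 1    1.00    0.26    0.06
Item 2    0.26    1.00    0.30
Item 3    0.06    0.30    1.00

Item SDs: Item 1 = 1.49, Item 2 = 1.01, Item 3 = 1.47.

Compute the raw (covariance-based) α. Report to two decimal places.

α = 0.40

Σσ²ᵢ = 1.49² + 1.01² + 1.47² = 5.4011
Covariances σ_ij = r_ij · s_i · s_j:
  σ(Item 1,Item 2) = 0.26 × 1.49 × 1.01 = 0.3913
  σ(Item 1,Item 3) = 0.06 × 1.49 × 1.47 = 0.1314
  σ(Item 2,Item 3) = 0.30 × 1.01 × 1.47 = 0.4454
σ²_T = Σσ²ᵢ + 2·Σσ_ij = 5.4011 + 2 × 0.9681 = 7.3373
α = (3/2)·(1 − 5.4011/7.3373) = 0.40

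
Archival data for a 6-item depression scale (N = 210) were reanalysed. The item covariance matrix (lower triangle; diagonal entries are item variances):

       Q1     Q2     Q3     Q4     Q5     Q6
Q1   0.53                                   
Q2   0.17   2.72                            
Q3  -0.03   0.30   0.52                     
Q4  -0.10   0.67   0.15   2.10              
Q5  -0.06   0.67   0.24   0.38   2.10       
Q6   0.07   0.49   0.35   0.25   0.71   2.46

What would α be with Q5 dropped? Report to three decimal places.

α = 0.447

Remaining items: Q1, Q2, Q3, Q4, Q6 (k = 5).
Σσᵢ² = 0.53 + 2.72 + 0.52 + 2.10 + 2.46 = 8.33
total variance = 8.33 + 2 × 2.32 = 12.97
α (item deleted) = (5/4)·(1 − 8.33/12.97) = 0.447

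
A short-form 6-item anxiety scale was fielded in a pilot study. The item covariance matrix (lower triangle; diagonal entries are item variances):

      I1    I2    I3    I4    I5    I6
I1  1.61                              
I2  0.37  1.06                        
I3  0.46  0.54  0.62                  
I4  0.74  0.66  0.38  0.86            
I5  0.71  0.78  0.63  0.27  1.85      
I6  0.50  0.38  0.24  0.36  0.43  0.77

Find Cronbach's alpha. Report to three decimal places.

Σσ²ᵢ = 1.61 + 1.06 + 0.62 + 0.86 + 1.85 + 0.77 = 6.77
Σ_{i<j} σ_ij = 7.45
Var(T) = 6.77 + 2 × 7.45 = 21.67
α = (k/(k−1))·(1 − Σσ²ᵢ/Var(T)) = (6/5)·(1 − 6.77/21.67) = 0.825

α = 0.825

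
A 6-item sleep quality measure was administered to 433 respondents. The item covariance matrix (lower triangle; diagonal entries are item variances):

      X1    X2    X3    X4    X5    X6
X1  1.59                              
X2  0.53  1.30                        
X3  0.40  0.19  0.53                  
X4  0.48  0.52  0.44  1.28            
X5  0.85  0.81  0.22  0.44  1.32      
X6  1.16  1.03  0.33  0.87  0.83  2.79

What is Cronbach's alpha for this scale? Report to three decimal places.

Cronbach's alpha = 0.809

ΣVar(i) = 1.59 + 1.30 + 0.53 + 1.28 + 1.32 + 2.79 = 8.81
Sum of off-diagonal covariances = 9.10
σ²_total = 8.81 + 2 × 9.10 = 27.01
α = (k/(k−1))·(1 − ΣVar(i)/σ²_total) = (6/5)·(1 − 8.81/27.01) = 0.809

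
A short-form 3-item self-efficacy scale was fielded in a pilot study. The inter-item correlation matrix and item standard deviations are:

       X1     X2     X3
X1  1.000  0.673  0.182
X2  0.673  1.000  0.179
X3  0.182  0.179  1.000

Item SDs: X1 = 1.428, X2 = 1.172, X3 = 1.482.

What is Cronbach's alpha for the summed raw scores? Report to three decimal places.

α = 0.591

Σσ²ᵢ = 1.428² + 1.172² + 1.482² = 5.6091
Covariances σ_ij = r_ij · s_i · s_j:
  σ(X1,X2) = 0.673 × 1.428 × 1.172 = 1.1263
  σ(X1,X3) = 0.182 × 1.428 × 1.482 = 0.3852
  σ(X2,X3) = 0.179 × 1.172 × 1.482 = 0.3109
σ²_T = Σσ²ᵢ + 2·Σσ_ij = 5.6091 + 2 × 1.8224 = 9.2539
α = (3/2)·(1 − 5.6091/9.2539) = 0.591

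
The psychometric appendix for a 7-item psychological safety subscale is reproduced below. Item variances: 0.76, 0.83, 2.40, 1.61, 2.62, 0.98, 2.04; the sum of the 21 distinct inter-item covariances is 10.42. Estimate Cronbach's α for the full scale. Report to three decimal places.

Cronbach's α = 0.758

Σσᵢ² = 0.76 + 0.83 + 2.40 + 1.61 + 2.62 + 0.98 + 2.04 = 11.24
Sum of distinct covariances = 10.42
total variance = Σσᵢ² + 2·Σcov = 11.24 + 2 × 10.42 = 32.08
α = (7/6)·(1 − 11.24/32.08) = 0.758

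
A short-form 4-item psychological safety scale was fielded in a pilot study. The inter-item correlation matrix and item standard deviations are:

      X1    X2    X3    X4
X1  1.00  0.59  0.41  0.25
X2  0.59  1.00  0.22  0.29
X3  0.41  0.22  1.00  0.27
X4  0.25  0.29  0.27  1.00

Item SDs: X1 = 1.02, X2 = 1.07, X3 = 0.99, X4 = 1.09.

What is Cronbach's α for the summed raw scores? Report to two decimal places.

Cronbach's α = 0.67

Σσ²ᵢ = 1.02² + 1.07² + 0.99² + 1.09² = 4.3535
Covariances σ_ij = r_ij · s_i · s_j:
  σ(X1,X2) = 0.59 × 1.02 × 1.07 = 0.6439
  σ(X1,X3) = 0.41 × 1.02 × 0.99 = 0.4140
  σ(X1,X4) = 0.25 × 1.02 × 1.09 = 0.2780
  σ(X2,X3) = 0.22 × 1.07 × 0.99 = 0.2330
  σ(X2,X4) = 0.29 × 1.07 × 1.09 = 0.3382
  σ(X3,X4) = 0.27 × 0.99 × 1.09 = 0.2914
σ²_T = Σσ²ᵢ + 2·Σσ_ij = 4.3535 + 2 × 2.1985 = 8.7505
α = (4/3)·(1 − 4.3535/8.7505) = 0.67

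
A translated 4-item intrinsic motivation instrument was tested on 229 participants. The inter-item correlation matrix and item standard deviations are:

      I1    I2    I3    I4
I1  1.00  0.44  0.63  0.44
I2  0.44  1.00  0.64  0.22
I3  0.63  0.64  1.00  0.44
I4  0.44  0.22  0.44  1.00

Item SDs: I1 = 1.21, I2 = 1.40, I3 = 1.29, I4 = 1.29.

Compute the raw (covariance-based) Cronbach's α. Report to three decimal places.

Σσ²ᵢ = 1.21² + 1.40² + 1.29² + 1.29² = 6.7523
Covariances σ_ij = r_ij · s_i · s_j:
  σ(I1,I2) = 0.44 × 1.21 × 1.40 = 0.7454
  σ(I1,I3) = 0.63 × 1.21 × 1.29 = 0.9834
  σ(I1,I4) = 0.44 × 1.21 × 1.29 = 0.6868
  σ(I2,I3) = 0.64 × 1.40 × 1.29 = 1.1558
  σ(I2,I4) = 0.22 × 1.40 × 1.29 = 0.3973
  σ(I3,I4) = 0.44 × 1.29 × 1.29 = 0.7322
σ²_T = Σσ²ᵢ + 2·Σσ_ij = 6.7523 + 2 × 4.7009 = 16.1541
α = (4/3)·(1 − 6.7523/16.1541) = 0.776

Cronbach's α = 0.776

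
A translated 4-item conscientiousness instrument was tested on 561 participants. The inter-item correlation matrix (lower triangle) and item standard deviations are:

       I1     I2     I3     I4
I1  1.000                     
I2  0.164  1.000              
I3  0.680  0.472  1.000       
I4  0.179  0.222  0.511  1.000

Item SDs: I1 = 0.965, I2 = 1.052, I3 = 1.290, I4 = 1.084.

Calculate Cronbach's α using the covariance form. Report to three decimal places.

Σσ²ᵢ = 0.965² + 1.052² + 1.290² + 1.084² = 4.8771
Covariances σ_ij = r_ij · s_i · s_j:
  σ(I1,I2) = 0.164 × 0.965 × 1.052 = 0.1665
  σ(I1,I3) = 0.680 × 0.965 × 1.290 = 0.8465
  σ(I1,I4) = 0.179 × 0.965 × 1.084 = 0.1872
  σ(I2,I3) = 0.472 × 1.052 × 1.290 = 0.6405
  σ(I2,I4) = 0.222 × 1.052 × 1.084 = 0.2532
  σ(I3,I4) = 0.511 × 1.290 × 1.084 = 0.7146
σ²_T = Σσ²ᵢ + 2·Σσ_ij = 4.8771 + 2 × 2.8085 = 10.4941
α = (4/3)·(1 − 4.8771/10.4941) = 0.714

α = 0.714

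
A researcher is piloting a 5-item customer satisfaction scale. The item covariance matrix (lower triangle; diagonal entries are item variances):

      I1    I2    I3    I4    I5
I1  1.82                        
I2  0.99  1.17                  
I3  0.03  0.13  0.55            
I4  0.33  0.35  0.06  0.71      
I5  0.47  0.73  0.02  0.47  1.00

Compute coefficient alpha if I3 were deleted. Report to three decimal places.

coefficient alpha = 0.783

Remaining items: I1, I2, I4, I5 (k = 4).
sum of item variances = 1.82 + 1.17 + 0.71 + 1.00 = 4.70
Var(T) = 4.70 + 2 × 3.34 = 11.38
α (item deleted) = (4/3)·(1 − 4.70/11.38) = 0.783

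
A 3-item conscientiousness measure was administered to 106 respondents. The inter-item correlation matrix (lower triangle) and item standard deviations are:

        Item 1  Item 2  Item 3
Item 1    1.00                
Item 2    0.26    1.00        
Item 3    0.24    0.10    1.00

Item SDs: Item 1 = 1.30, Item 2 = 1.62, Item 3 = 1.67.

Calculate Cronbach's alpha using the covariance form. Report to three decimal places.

α = 0.411

Σσ²ᵢ = 1.30² + 1.62² + 1.67² = 7.1033
Covariances σ_ij = r_ij · s_i · s_j:
  σ(Item 1,Item 2) = 0.26 × 1.30 × 1.62 = 0.5476
  σ(Item 1,Item 3) = 0.24 × 1.30 × 1.67 = 0.5210
  σ(Item 2,Item 3) = 0.10 × 1.62 × 1.67 = 0.2705
σ²_T = Σσ²ᵢ + 2·Σσ_ij = 7.1033 + 2 × 1.3391 = 9.7815
α = (3/2)·(1 − 7.1033/9.7815) = 0.411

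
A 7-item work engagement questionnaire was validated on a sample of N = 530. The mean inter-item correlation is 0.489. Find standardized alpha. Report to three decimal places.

standardized alpha = 0.870

Standardized α = k·r̄ / (1 + (k−1)·r̄) = 7 × 0.489 / (1 + 6 × 0.489)
  = 3.4230 / 3.9340 = 0.870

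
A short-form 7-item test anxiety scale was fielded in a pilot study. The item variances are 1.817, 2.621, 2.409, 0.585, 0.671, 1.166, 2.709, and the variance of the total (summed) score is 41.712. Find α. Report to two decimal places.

sum of item variances = 1.817 + 2.621 + 2.409 + 0.585 + 0.671 + 1.166 + 2.709 = 11.978
α = (k/(k−1))·(1 − sum of item variances/Var(T)) = (7/6)·(1 − 11.978/41.712) = 0.83

α = 0.83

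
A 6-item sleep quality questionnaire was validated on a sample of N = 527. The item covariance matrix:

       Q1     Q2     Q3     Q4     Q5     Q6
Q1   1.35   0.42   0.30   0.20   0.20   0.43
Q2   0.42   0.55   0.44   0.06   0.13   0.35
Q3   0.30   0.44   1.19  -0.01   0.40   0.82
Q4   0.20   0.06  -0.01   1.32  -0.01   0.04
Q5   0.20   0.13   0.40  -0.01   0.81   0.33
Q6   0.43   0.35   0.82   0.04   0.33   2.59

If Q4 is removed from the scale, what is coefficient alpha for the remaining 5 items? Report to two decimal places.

α = 0.68

Remaining items: Q1, Q2, Q3, Q5, Q6 (k = 5).
Σσ²ᵢ = 1.35 + 0.55 + 1.19 + 0.81 + 2.59 = 6.49
σ²_T = 6.49 + 2 × 3.82 = 14.13
α (item deleted) = (5/4)·(1 − 6.49/14.13) = 0.68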